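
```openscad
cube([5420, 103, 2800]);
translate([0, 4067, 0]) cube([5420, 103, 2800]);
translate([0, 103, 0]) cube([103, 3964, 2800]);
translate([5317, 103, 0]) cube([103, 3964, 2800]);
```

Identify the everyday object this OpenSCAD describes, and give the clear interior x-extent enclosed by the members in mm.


A house (or room) frame. The interior width is 5214 mm.

Four 2800 mm walls enclosing a rectangle with no floor or roof — a room or house frame. Outside width is 5420 mm and wall thickness is 103 mm, so the interior width is 5420 − 2 × 103 = 5214 mm.


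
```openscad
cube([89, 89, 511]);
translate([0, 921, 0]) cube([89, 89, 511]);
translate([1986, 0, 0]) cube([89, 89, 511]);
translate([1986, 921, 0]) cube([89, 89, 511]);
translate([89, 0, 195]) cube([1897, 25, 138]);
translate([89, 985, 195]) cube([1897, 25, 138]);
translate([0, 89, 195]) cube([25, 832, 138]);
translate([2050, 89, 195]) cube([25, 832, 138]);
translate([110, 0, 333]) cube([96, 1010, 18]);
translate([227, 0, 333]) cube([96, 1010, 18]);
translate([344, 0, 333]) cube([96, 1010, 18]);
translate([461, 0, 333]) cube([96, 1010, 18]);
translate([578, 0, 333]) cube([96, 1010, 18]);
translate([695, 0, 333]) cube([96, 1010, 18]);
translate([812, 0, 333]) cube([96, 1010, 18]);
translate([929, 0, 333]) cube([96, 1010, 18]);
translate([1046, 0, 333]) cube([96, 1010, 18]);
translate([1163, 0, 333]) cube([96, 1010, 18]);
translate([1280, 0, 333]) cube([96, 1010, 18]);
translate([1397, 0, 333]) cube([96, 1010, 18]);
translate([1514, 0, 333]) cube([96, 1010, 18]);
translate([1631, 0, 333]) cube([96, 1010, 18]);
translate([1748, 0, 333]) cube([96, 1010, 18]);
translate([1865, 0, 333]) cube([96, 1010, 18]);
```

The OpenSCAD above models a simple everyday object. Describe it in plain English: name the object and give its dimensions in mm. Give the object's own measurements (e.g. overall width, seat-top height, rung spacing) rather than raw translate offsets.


A bed frame 2075 mm long (x) by 1010 mm wide (y). Four 89×89 mm corner posts, 511 mm tall, at the corners of the footprint. Four rails of 25 mm thickness and 138 mm height run between adjacent posts with their undersides at z = 195 mm, their outer faces flush with the outside of the frame (the two x-running rails run between the posts' inner faces; the two y-running rails run between the posts' inner faces). 16 slats, each 96 mm wide (x) and 18 mm thick, lie across the top of the two x-running rails, running the full 1010 mm width of the frame in y; along x they sit between the end posts with a 21 mm gap after the −x posts and between neighbouring slats, leaving 25 mm before the +x posts.


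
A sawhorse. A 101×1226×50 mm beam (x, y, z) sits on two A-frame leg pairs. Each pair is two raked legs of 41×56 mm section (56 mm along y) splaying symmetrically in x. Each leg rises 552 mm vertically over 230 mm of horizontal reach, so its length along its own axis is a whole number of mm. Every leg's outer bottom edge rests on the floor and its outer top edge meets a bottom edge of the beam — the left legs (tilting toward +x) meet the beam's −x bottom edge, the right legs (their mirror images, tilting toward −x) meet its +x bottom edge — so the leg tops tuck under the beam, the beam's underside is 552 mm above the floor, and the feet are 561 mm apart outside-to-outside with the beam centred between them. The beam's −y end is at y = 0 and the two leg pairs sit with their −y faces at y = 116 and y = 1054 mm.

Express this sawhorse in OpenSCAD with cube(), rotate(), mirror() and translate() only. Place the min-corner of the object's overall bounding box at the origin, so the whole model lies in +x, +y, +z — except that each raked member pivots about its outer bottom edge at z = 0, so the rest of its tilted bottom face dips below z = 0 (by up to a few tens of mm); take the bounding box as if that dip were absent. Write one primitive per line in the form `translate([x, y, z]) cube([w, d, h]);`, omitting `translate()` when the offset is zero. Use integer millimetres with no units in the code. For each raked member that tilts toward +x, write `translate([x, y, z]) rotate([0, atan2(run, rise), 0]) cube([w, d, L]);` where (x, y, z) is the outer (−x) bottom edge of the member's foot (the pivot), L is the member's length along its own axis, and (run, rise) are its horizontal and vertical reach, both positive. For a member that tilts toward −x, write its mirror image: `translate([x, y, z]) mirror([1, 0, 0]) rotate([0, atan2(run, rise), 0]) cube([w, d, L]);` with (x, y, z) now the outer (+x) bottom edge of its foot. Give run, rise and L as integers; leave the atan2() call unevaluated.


translate([230, 0, 552]) cube([101, 1226, 50]);
translate([0, 116, 0]) rotate([0, atan2(230, 552), 0]) cube([41, 56, 598]);
translate([561, 116, 0]) mirror([1, 0, 0]) rotate([0, atan2(230, 552), 0]) cube([41, 56, 598]);
translate([0, 1054, 0]) rotate([0, atan2(230, 552), 0]) cube([41, 56, 598]);
translate([561, 1054, 0]) mirror([1, 0, 0]) rotate([0, atan2(230, 552), 0]) cube([41, 56, 598]);


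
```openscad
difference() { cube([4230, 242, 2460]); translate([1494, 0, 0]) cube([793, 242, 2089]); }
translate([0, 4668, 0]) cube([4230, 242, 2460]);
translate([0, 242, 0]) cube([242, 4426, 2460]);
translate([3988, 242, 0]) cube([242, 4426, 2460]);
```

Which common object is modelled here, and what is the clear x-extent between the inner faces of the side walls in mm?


A single room. The interior width is 3746 mm.

Four walls enclosing a rectangle with a door in the front wall — a room. Outside width 4230 minus two 242 mm walls gives 3746 mm.


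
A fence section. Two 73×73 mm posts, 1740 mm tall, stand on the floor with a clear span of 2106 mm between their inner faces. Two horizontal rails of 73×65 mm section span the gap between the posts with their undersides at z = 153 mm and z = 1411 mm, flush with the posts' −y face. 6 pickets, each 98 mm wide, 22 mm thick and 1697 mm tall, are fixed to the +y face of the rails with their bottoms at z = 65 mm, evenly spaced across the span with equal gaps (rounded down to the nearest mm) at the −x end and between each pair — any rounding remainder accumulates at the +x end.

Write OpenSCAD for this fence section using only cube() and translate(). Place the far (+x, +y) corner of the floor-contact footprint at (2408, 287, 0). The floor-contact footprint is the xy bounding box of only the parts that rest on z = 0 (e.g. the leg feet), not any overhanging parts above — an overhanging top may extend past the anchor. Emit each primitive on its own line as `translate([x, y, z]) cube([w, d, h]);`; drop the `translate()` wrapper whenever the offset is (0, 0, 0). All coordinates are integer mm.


translate([156, 214, 0]) cube([73, 73, 1740]);
translate([2335, 214, 0]) cube([73, 73, 1740]);
translate([229, 214, 153]) cube([2106, 73, 65]);
translate([229, 214, 1411]) cube([2106, 73, 65]);
translate([445, 287, 65]) cube([98, 22, 1697]);
translate([759, 287, 65]) cube([98, 22, 1697]);
translate([1073, 287, 65]) cube([98, 22, 1697]);
translate([1387, 287, 65]) cube([98, 22, 1697]);
translate([1701, 287, 65]) cube([98, 22, 1697]);
translate([2015, 287, 65]) cube([98, 22, 1697]);


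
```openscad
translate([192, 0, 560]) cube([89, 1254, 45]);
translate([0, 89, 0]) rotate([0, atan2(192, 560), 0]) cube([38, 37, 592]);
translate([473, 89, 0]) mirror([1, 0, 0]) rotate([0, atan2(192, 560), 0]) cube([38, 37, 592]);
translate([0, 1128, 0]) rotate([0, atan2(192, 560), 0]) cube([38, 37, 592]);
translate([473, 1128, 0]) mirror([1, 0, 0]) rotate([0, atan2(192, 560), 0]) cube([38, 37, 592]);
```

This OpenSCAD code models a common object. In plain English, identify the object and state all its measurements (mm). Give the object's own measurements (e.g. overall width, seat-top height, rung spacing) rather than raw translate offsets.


A sawhorse. A 89×1254×45 mm beam (x, y, z) sits on two A-frame leg pairs. Each pair is two raked legs of 38×37 mm section (37 mm along y) splaying symmetrically in x. Each leg rises 560 mm vertically over 192 mm of horizontal reach and is 592 mm long along its own axis. Every leg's outer bottom edge rests on the floor and its outer top edge meets a bottom edge of the beam — the left legs (tilting toward +x) meet the beam's −x bottom edge, the right legs (their mirror images, tilting toward −x) meet its +x bottom edge — so the leg tops tuck under the beam, the beam's underside is 560 mm above the floor, and the feet are 473 mm apart outside-to-outside with the beam centred between them. The two leg pairs are set in 89 mm from either end of the beam.


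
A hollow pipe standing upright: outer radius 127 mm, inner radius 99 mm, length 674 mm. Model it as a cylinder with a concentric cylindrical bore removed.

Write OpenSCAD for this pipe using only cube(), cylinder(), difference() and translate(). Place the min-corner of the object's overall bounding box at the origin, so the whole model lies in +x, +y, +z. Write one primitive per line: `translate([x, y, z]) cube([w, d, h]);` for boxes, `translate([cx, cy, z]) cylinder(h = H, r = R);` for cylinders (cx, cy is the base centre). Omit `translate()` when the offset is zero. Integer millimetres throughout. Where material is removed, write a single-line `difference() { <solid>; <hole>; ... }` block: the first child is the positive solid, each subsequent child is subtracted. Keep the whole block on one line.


difference() { translate([127, 127, 0]) cylinder(h = 674, r = 127); translate([127, 127, 0]) cylinder(h = 674, r = 99); }


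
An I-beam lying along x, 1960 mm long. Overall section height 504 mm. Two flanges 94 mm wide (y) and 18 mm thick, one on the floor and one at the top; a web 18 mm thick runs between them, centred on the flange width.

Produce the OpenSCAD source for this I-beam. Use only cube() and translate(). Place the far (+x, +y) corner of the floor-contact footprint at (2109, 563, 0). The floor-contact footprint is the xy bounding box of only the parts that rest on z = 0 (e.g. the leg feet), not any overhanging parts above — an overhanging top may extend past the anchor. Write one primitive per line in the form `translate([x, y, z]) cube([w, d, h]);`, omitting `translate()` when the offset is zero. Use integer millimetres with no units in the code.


translate([149, 469, 0]) cube([1960, 94, 18]);
translate([149, 507, 18]) cube([1960, 18, 468]);
translate([149, 469, 486]) cube([1960, 94, 18]);


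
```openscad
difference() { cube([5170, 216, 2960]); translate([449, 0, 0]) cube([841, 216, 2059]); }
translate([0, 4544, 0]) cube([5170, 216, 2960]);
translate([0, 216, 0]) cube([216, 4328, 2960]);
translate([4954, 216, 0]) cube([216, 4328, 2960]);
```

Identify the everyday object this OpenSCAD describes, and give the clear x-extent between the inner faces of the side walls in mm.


A single room. The interior width is 4738 mm.

Four walls enclosing a rectangle with a door in the front wall — a room. Outside width 5170 minus two 216 mm walls gives 4738 mm.


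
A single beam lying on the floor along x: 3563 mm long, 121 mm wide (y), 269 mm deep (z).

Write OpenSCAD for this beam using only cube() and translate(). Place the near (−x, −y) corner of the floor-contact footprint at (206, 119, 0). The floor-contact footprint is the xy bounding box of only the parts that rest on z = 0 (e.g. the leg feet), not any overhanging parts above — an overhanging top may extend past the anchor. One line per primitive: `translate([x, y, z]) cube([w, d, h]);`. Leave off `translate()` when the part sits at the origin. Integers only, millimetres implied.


translate([206, 119, 0]) cube([3563, 121, 269]);


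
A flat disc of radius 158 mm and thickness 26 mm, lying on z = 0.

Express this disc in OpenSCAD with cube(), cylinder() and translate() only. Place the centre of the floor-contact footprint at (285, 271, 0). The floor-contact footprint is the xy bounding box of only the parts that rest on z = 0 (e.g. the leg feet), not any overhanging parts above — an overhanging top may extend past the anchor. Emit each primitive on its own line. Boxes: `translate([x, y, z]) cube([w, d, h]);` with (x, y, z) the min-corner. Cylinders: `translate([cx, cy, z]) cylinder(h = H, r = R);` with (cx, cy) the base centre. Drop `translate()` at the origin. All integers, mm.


translate([285, 271, 0]) cylinder(h = 26, r = 158);


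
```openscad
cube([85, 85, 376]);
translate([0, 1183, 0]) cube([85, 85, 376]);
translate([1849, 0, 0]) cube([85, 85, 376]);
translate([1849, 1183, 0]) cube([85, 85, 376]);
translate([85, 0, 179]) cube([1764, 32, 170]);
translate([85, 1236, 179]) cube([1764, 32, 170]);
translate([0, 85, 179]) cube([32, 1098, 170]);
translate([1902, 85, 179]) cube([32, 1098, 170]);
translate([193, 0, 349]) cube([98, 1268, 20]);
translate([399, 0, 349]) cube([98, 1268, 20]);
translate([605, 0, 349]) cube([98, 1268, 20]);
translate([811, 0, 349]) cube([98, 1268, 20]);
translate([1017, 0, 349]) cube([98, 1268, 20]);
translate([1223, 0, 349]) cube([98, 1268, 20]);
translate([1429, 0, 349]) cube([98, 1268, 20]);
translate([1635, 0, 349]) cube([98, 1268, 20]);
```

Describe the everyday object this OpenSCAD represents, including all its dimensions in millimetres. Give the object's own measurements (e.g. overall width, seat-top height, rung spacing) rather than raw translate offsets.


A bed frame 1934 mm long (x) by 1268 mm wide (y). Four 85×85 mm corner posts, 376 mm tall, at the corners of the footprint. Four rails of 32 mm thickness and 170 mm height run between adjacent posts with their undersides at z = 179 mm, their outer faces flush with the outside of the frame (the two x-running rails run between the posts' inner faces; the two y-running rails run between the posts' inner faces). 8 slats, each 98 mm wide (x) and 20 mm thick, lie across the top of the two x-running rails, running the full 1268 mm width of the frame in y; along x they sit between the end posts with a 108 mm gap after the −x posts and between neighbouring slats, leaving 116 mm before the +x posts.


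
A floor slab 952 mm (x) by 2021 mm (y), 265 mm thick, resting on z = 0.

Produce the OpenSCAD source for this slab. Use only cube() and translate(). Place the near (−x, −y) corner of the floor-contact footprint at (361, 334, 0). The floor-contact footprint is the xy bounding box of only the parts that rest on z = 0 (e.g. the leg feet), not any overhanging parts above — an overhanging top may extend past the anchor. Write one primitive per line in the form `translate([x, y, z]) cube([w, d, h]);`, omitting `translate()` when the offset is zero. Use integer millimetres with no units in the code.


translate([361, 334, 0]) cube([952, 2021, 265]);


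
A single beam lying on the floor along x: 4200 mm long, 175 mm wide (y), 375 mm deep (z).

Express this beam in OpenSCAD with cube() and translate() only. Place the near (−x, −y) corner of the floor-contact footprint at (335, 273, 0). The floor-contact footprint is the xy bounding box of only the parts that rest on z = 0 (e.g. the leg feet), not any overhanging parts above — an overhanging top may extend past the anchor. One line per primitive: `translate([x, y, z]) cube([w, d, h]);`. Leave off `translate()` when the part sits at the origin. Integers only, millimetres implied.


translate([335, 273, 0]) cube([4200, 175, 375]);


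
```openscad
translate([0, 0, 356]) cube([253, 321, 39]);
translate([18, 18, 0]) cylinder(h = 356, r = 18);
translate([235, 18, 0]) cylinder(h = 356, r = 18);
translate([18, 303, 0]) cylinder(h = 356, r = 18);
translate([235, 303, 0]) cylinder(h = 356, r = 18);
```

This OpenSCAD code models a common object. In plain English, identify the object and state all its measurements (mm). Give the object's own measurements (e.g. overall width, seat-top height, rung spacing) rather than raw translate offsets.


A simple wooden stool: a rectangular seat 253 mm (x) by 321 mm (y), 39 mm thick, top face at z = 395 mm, on four round legs, each 36 mm in diameter. The legs rest on z = 0, each leg's axis is inset half a diameter from the nearest pair of seat edges (so the leg's bounding box is flush with the corner).


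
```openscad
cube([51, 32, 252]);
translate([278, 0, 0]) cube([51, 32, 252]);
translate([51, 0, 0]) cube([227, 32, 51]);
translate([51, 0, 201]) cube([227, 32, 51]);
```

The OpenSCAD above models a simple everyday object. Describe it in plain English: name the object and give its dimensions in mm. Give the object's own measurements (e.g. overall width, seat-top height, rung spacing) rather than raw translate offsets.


A rectangular picture frame lying in the x–z plane (depth along y). The opening is 227 mm wide (x) by 150 mm tall (z), surrounded by a border 51 mm wide on all four sides. The frame is 32 mm deep and is made of two full-height vertical stiles with two horizontal rails fitted between them.


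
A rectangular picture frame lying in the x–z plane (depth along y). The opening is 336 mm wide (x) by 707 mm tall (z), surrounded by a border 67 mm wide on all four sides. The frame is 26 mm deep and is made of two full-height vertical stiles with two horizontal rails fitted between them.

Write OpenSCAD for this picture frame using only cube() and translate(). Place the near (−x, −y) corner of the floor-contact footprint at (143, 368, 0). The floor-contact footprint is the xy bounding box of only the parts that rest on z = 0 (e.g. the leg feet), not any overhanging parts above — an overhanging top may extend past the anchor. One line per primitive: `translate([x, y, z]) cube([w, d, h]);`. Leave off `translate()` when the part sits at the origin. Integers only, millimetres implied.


translate([143, 368, 0]) cube([67, 26, 841]);
translate([546, 368, 0]) cube([67, 26, 841]);
translate([210, 368, 0]) cube([336, 26, 67]);
translate([210, 368, 774]) cube([336, 26, 67]);


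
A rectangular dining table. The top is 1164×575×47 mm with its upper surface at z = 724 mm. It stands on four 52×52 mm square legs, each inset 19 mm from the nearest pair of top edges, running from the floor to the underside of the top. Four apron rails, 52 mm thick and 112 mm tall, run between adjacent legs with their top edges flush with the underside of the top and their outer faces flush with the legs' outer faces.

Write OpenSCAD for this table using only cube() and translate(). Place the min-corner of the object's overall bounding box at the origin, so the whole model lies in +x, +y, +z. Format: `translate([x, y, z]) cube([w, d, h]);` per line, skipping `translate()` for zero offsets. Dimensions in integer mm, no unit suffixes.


translate([0, 0, 677]) cube([1164, 575, 47]);
translate([19, 19, 0]) cube([52, 52, 677]);
translate([1093, 19, 0]) cube([52, 52, 677]);
translate([19, 504, 0]) cube([52, 52, 677]);
translate([1093, 504, 0]) cube([52, 52, 677]);
translate([71, 19, 565]) cube([1022, 52, 112]);
translate([71, 504, 565]) cube([1022, 52, 112]);
translate([19, 71, 565]) cube([52, 433, 112]);
translate([1093, 71, 565]) cube([52, 433, 112]);


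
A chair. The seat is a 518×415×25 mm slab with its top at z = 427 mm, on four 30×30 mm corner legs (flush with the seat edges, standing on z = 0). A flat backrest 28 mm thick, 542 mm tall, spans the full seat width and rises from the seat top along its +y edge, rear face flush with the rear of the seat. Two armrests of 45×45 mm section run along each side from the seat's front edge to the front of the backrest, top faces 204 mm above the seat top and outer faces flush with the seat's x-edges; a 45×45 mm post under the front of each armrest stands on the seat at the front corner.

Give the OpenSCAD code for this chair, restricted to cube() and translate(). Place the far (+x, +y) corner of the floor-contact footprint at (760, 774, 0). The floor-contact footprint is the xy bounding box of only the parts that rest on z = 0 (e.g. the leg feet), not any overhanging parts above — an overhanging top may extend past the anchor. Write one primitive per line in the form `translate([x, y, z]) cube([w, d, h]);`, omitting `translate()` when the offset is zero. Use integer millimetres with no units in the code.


translate([242, 359, 402]) cube([518, 415, 25]);
translate([242, 359, 0]) cube([30, 30, 402]);
translate([730, 359, 0]) cube([30, 30, 402]);
translate([242, 744, 0]) cube([30, 30, 402]);
translate([730, 744, 0]) cube([30, 30, 402]);
translate([242, 746, 427]) cube([518, 28, 542]);
translate([242, 359, 586]) cube([45, 387, 45]);
translate([715, 359, 586]) cube([45, 387, 45]);
translate([242, 359, 427]) cube([45, 45, 159]);
translate([715, 359, 427]) cube([45, 45, 159]);


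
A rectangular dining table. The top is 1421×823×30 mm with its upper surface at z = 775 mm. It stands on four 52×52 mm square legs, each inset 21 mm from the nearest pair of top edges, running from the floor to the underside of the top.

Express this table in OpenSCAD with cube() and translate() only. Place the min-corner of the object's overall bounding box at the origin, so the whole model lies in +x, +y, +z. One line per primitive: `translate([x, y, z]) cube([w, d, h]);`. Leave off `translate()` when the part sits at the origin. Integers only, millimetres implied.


translate([0, 0, 745]) cube([1421, 823, 30]);
translate([21, 21, 0]) cube([52, 52, 745]);
translate([1348, 21, 0]) cube([52, 52, 745]);
translate([21, 750, 0]) cube([52, 52, 745]);
translate([1348, 750, 0]) cube([52, 52, 745]);


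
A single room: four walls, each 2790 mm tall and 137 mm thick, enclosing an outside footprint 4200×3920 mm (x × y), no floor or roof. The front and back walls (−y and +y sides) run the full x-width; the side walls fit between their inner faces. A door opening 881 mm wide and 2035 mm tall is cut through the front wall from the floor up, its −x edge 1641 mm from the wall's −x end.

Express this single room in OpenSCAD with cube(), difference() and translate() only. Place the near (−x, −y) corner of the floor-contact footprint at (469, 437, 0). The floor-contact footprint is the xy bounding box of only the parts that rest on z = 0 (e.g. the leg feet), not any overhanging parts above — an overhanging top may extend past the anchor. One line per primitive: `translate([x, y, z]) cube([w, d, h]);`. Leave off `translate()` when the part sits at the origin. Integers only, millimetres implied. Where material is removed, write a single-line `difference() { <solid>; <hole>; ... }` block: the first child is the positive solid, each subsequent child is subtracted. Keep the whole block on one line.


difference() { translate([469, 437, 0]) cube([4200, 137, 2790]); translate([2110, 437, 0]) cube([881, 137, 2035]); }
translate([469, 4220, 0]) cube([4200, 137, 2790]);
translate([469, 574, 0]) cube([137, 3646, 2790]);
translate([4532, 574, 0]) cube([137, 3646, 2790]);


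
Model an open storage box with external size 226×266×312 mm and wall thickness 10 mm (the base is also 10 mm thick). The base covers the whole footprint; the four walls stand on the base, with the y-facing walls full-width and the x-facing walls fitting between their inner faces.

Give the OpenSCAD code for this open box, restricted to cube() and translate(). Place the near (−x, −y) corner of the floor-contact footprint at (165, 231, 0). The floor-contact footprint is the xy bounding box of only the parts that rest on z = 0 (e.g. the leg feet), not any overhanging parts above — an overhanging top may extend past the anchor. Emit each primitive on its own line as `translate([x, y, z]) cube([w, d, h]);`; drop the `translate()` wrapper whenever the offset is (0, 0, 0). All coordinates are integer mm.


translate([165, 231, 0]) cube([226, 266, 10]);
translate([165, 231, 10]) cube([226, 10, 302]);
translate([165, 487, 10]) cube([226, 10, 302]);
translate([165, 241, 10]) cube([10, 246, 302]);
translate([381, 241, 10]) cube([10, 246, 302]);


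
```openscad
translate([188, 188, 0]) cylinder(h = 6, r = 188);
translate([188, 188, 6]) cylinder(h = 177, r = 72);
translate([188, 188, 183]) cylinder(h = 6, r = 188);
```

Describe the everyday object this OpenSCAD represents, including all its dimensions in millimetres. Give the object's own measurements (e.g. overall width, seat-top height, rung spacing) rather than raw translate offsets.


A spool: two coaxial disc flanges of radius 188 mm and thickness 6 mm, joined by a core cylinder of radius 72 mm and height 177 mm. The lower flange rests on z = 0 and the three cylinders share a vertical axis.


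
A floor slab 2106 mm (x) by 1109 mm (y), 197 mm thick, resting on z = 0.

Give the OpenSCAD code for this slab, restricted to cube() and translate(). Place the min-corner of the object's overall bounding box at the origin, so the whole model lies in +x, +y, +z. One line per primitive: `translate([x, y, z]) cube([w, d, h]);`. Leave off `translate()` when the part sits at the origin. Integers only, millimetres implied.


cube([2106, 1109, 197]);


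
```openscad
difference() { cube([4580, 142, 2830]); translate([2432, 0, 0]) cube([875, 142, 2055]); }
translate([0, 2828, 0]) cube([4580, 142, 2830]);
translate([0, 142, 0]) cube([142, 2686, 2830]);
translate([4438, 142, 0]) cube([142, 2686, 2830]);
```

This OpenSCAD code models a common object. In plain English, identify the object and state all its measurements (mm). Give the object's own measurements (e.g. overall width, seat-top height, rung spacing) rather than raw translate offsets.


A single room: four walls, each 2830 mm tall and 142 mm thick, enclosing an outside footprint 4580×2970 mm (x × y), no floor or roof. The front and back walls (−y and +y sides) run the full x-width; the side walls fit between their inner faces. A door opening 875 mm wide and 2055 mm tall is cut through the front wall from the floor up, its −x edge 2432 mm from the wall's −x end.


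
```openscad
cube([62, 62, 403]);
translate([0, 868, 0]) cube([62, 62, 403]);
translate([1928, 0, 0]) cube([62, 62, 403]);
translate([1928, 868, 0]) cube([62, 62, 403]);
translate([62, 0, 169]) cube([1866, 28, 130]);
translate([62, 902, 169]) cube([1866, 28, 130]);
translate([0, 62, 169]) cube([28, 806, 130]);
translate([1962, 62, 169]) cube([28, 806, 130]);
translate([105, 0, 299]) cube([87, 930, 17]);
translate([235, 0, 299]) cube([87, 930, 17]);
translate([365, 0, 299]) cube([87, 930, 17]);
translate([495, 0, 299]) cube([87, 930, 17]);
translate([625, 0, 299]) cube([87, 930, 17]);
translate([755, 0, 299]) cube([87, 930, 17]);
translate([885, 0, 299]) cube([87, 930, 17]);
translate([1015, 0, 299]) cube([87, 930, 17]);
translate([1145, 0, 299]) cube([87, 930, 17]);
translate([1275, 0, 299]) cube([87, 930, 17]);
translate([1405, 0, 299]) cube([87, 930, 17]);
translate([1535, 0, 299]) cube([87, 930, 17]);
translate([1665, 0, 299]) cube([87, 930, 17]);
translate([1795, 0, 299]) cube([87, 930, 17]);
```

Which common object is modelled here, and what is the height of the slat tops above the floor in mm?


A bed frame. The slat-top height is 316 mm.

Four posts, four rails, and a row of slats — a bed frame. Slats sit on the rails at z = 169 + 130 = 299; with slat thickness 17, the top is 316 mm.


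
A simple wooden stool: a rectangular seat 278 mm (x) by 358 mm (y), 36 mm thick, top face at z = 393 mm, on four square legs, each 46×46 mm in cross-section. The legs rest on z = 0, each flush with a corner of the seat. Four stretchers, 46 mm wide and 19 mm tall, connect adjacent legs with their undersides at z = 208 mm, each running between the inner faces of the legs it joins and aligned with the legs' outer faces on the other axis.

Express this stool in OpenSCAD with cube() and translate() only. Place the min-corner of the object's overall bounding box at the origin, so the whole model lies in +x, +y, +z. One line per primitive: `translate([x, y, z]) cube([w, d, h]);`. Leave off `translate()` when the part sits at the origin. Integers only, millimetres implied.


translate([0, 0, 357]) cube([278, 358, 36]);
cube([46, 46, 357]);
translate([232, 0, 0]) cube([46, 46, 357]);
translate([0, 312, 0]) cube([46, 46, 357]);
translate([232, 312, 0]) cube([46, 46, 357]);
translate([46, 0, 208]) cube([186, 46, 19]);
translate([46, 312, 208]) cube([186, 46, 19]);
translate([0, 46, 208]) cube([46, 266, 19]);
translate([232, 46, 208]) cube([46, 266, 19]);


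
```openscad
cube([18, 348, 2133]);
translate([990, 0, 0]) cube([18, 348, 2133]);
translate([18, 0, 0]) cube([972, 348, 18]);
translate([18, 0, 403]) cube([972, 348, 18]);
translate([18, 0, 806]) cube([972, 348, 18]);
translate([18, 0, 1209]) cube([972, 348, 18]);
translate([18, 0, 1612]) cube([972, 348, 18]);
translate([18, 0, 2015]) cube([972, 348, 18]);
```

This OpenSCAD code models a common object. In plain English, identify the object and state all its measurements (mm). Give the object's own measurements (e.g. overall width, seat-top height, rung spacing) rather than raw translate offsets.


An open bookshelf. Two side panels, each 18 mm thick, 348 mm deep and 2133 mm tall, stand 1008 mm apart (outside-to-outside). Between them sit 6 shelves, each 18 mm thick and 348 mm deep, spanning the full gap between the sides. The bottom shelf rests on the floor (its underside at z = 0) and the clear gap between one shelf's top and the next shelf's underside is 385 mm.


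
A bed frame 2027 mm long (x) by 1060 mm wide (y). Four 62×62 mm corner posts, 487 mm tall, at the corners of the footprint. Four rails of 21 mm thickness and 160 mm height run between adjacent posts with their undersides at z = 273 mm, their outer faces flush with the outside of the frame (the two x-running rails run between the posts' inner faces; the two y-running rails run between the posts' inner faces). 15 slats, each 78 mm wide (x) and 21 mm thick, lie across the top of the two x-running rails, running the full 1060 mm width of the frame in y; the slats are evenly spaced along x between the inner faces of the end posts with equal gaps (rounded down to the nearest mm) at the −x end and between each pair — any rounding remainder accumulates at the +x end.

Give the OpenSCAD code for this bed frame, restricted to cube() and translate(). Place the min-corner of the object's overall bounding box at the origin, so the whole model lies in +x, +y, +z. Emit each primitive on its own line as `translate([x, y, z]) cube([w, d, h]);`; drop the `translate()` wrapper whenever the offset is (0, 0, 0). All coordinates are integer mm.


// slat z = rail_z + rail_h = 273 + 160 = 433
// slat gap = ⌊(1903 − 15·78) / 16⌋ = 45
cube([62, 62, 487]);
translate([0, 998, 0]) cube([62, 62, 487]);
translate([1965, 0, 0]) cube([62, 62, 487]);
translate([1965, 998, 0]) cube([62, 62, 487]);
translate([62, 0, 273]) cube([1903, 21, 160]);
translate([62, 1039, 273]) cube([1903, 21, 160]);
translate([0, 62, 273]) cube([21, 936, 160]);
translate([2006, 62, 273]) cube([21, 936, 160]);
translate([107, 0, 433]) cube([78, 1060, 21]);
translate([230, 0, 433]) cube([78, 1060, 21]);
translate([353, 0, 433]) cube([78, 1060, 21]);
translate([476, 0, 433]) cube([78, 1060, 21]);
translate([599, 0, 433]) cube([78, 1060, 21]);
translate([722, 0, 433]) cube([78, 1060, 21]);
translate([845, 0, 433]) cube([78, 1060, 21]);
translate([968, 0, 433]) cube([78, 1060, 21]);
translate([1091, 0, 433]) cube([78, 1060, 21]);
translate([1214, 0, 433]) cube([78, 1060, 21]);
translate([1337, 0, 433]) cube([78, 1060, 21]);
translate([1460, 0, 433]) cube([78, 1060, 21]);
translate([1583, 0, 433]) cube([78, 1060, 21]);
translate([1706, 0, 433]) cube([78, 1060, 21]);
translate([1829, 0, 433]) cube([78, 1060, 21]);


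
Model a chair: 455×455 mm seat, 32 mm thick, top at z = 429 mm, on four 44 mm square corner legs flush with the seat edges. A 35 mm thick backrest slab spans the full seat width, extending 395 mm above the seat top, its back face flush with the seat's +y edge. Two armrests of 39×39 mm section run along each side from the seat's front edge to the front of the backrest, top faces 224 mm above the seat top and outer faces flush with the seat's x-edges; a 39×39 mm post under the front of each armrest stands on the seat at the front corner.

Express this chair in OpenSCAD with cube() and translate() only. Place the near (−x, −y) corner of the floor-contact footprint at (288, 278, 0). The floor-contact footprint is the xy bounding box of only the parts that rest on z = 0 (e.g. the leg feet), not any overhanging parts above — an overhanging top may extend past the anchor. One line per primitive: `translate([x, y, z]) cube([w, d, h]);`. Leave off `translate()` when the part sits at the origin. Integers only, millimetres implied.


translate([288, 278, 397]) cube([455, 455, 32]);
translate([288, 278, 0]) cube([44, 44, 397]);
translate([699, 278, 0]) cube([44, 44, 397]);
translate([288, 689, 0]) cube([44, 44, 397]);
translate([699, 689, 0]) cube([44, 44, 397]);
translate([288, 698, 429]) cube([455, 35, 395]);
translate([288, 278, 614]) cube([39, 420, 39]);
translate([704, 278, 614]) cube([39, 420, 39]);
translate([288, 278, 429]) cube([39, 39, 185]);
translate([704, 278, 429]) cube([39, 39, 185]);


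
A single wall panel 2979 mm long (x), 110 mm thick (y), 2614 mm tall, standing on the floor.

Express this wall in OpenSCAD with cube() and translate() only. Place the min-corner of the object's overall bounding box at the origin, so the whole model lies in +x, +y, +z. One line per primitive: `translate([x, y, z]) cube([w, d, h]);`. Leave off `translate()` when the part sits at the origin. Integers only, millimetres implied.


cube([2979, 110, 2614]);


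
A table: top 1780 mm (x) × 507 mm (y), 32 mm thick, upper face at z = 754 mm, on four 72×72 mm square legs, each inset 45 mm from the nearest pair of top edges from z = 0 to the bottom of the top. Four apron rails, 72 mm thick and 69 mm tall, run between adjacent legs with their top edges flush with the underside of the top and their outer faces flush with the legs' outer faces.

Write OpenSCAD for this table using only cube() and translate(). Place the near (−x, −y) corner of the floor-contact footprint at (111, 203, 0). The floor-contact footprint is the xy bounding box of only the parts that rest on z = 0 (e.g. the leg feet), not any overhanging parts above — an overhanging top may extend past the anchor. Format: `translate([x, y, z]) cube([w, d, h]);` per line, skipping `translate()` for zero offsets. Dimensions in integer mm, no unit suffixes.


translate([66, 158, 722]) cube([1780, 507, 32]);
translate([111, 203, 0]) cube([72, 72, 722]);
translate([1729, 203, 0]) cube([72, 72, 722]);
translate([111, 548, 0]) cube([72, 72, 722]);
translate([1729, 548, 0]) cube([72, 72, 722]);
translate([183, 203, 653]) cube([1546, 72, 69]);
translate([183, 548, 653]) cube([1546, 72, 69]);
translate([111, 275, 653]) cube([72, 273, 69]);
translate([1729, 275, 653]) cube([72, 273, 69]);


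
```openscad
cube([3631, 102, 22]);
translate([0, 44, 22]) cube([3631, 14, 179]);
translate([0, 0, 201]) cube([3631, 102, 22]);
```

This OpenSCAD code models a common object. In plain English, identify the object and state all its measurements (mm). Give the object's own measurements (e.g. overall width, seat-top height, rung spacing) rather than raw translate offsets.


An I-beam lying along x, 3631 mm long. Overall section height 223 mm. Two flanges 102 mm wide (y) and 22 mm thick, one on the floor and one at the top; a web 14 mm thick runs between them, centred on the flange width.


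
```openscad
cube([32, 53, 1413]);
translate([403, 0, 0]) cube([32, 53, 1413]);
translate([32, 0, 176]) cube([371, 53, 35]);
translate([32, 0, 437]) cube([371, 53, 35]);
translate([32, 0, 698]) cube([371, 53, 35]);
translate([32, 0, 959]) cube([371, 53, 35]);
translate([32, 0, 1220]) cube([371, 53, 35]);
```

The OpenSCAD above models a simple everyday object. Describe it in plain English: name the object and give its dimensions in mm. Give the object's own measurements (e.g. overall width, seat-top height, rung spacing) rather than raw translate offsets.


A straight ladder. Two 32×53 mm vertical rails, 1413 mm tall, stand 435 mm apart (outside-to-outside) with their front faces coplanar on the −y side. 5 rungs, each 53 mm deep and 35 mm tall, span between the inner faces of the rails, front faces flush with the rails. The lowest rung's underside is at z = 176 mm and rungs are spaced 261 mm apart (underside to underside).


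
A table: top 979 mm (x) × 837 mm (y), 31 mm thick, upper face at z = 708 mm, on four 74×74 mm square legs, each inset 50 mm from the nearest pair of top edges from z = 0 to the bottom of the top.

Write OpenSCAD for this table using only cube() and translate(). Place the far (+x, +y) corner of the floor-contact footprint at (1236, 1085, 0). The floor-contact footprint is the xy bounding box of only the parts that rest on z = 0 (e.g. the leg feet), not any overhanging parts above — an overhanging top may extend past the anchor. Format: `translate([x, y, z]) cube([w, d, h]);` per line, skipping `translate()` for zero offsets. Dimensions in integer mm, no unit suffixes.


translate([307, 298, 677]) cube([979, 837, 31]);
translate([357, 348, 0]) cube([74, 74, 677]);
translate([1162, 348, 0]) cube([74, 74, 677]);
translate([357, 1011, 0]) cube([74, 74, 677]);
translate([1162, 1011, 0]) cube([74, 74, 677]);


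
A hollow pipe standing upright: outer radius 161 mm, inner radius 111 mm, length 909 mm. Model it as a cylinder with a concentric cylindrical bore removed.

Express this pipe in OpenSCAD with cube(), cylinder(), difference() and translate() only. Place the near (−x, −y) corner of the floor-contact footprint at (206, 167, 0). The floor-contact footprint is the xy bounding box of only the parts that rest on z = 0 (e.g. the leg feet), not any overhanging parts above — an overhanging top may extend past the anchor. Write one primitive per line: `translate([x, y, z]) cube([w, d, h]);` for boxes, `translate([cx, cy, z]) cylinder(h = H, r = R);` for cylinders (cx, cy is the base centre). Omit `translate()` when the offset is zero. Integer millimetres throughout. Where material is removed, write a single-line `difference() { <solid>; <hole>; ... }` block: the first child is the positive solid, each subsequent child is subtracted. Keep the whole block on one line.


difference() { translate([367, 328, 0]) cylinder(h = 909, r = 161); translate([367, 328, 0]) cylinder(h = 909, r = 111); }


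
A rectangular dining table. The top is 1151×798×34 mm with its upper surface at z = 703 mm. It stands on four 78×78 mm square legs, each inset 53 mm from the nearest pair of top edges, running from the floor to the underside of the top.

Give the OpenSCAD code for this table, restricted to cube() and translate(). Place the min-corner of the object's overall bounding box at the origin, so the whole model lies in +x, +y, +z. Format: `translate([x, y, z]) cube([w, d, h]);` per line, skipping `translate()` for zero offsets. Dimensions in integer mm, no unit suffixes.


translate([0, 0, 669]) cube([1151, 798, 34]);
translate([53, 53, 0]) cube([78, 78, 669]);
translate([1020, 53, 0]) cube([78, 78, 669]);
translate([53, 667, 0]) cube([78, 78, 669]);
translate([1020, 667, 0]) cube([78, 78, 669]);


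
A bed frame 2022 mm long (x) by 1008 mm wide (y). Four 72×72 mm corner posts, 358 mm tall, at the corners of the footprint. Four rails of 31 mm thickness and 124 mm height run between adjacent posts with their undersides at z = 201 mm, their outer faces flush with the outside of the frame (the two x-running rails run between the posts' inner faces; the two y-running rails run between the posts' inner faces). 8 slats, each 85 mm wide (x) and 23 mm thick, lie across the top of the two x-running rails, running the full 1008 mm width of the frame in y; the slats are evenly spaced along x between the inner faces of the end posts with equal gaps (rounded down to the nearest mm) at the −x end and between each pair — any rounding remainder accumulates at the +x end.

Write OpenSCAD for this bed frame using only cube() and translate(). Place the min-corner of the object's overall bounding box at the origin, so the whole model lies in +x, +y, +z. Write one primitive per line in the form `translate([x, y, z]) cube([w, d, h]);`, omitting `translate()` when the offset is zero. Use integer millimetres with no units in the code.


cube([72, 72, 358]);
translate([0, 936, 0]) cube([72, 72, 358]);
translate([1950, 0, 0]) cube([72, 72, 358]);
translate([1950, 936, 0]) cube([72, 72, 358]);
translate([72, 0, 201]) cube([1878, 31, 124]);
translate([72, 977, 201]) cube([1878, 31, 124]);
translate([0, 72, 201]) cube([31, 864, 124]);
translate([1991, 72, 201]) cube([31, 864, 124]);
translate([205, 0, 325]) cube([85, 1008, 23]);
translate([423, 0, 325]) cube([85, 1008, 23]);
translate([641, 0, 325]) cube([85, 1008, 23]);
translate([859, 0, 325]) cube([85, 1008, 23]);
translate([1077, 0, 325]) cube([85, 1008, 23]);
translate([1295, 0, 325]) cube([85, 1008, 23]);
translate([1513, 0, 325]) cube([85, 1008, 23]);
translate([1731, 0, 325]) cube([85, 1008, 23]);
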